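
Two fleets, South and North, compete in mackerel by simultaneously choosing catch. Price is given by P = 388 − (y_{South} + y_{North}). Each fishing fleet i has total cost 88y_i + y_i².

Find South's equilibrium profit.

Fishing fleet South's profit: π = y_{South}(388 − (y_{South} + y_{North})) − 88y_{South} − y_{South}².
∂π/∂y_{South} = 300 − 4y_{South} − y_{North} = 0, so y_{South} = 75 − 0.25y_{North}.
The game is symmetric, so in equilibrium y_{North} = y_{South}: the reaction function gives 1.25y_{South} = 75, hence y_{South} = 60.
Price P = 388 − 120 = 268.
South's profit: (268 − 88)·60 − (60)² = 7200.

7200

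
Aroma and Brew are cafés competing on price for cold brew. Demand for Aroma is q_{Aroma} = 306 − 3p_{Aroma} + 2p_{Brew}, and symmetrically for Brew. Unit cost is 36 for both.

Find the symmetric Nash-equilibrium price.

Aroma's profit: π = (p_{Aroma} − 36)(306 − 3p_{Aroma} + 2p_{Brew}).
∂π/∂p_{Aroma} = 414 − 6p_{Aroma} + 2p_{Brew} = 0 ⇒ p_{Aroma} = 69 + (1/3)p_{Brew}.
By symmetry p_{Brew} = p_{Aroma}; substituting into the reaction function, (2/3)p_{Aroma} = 69 and p_{Aroma} = 103.5.

103.5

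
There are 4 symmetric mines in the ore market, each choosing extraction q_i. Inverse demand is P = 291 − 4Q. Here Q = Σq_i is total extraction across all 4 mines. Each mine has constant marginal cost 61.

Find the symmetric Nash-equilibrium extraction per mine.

11.5

A representative mine's profit is π_i = q_i(291 − 4Q) − 61q_i, with Q = q_i + Σ_{j≠i} q_j.
First-order condition: 230 − 8q_i − 4Σ_{j≠i} q_j = 0.
In a symmetric equilibrium every mine chooses the same q, so Σ_{j≠i} q_j = 3q. The condition becomes 230 − 20q = 0, giving q = 230/20 = 11.5.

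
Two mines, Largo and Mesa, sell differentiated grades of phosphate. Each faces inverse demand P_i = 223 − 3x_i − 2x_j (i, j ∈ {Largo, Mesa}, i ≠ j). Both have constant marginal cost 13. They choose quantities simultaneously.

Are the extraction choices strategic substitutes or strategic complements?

strategic substitutes

Mine Largo's profit: π = x_{Largo}(223 − 3x_{Largo} − 2x_{Mesa}) − 13x_{Largo}.
∂π/∂x_{Largo} = 210 − 6x_{Largo} − 2x_{Mesa} = 0 ⇒ x_{Largo} = 35 − (1/3)x_{Mesa}.
The best-response slope dx_{Largo}/dx_{Mesa} = −1/3 < 0: the reaction function is downward-sloping, so the choices are strategic substitutes.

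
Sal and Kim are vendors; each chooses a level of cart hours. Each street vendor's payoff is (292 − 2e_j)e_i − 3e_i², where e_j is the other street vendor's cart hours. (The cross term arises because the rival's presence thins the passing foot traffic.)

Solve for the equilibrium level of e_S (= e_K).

36.5

Sal's payoff is (292 − 2e_K)e_S − 3e_S².
∂π/∂e_S = 292 − 2e_K − 6e_S = 0, so e_S = 146/3 − (1/3)e_K.
Setting e_S = e_K in the reaction function: e_S = 146/3 − (1/3)e_S, so e_S = (146/3) / (4/3) = 36.5.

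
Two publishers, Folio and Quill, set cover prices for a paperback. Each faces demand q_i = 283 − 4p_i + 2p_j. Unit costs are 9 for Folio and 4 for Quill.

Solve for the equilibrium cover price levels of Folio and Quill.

Folio's profit: π = (p_{Folio} − 9)(283 − 4p_{Folio} + 2p_{Quill}).
∂π/∂p_{Folio} = 319 − 8p_{Folio} + 2p_{Quill} = 0 ⇒ p_{Folio} = 39.875 + 0.25p_{Quill}.
Similarly p_{Quill} = 37.375 + 0.25p_{Folio}.
Solving the two reaction functions simultaneously: (1 − (0.25)(0.25))p_{Folio} = 39.875 + 0.25·37.375, so 0.9375p_{Folio} = 1575/32 and p_{Folio} = 52.5.
Then p_{Quill} = 37.375 + 0.25·52.5 = 50.5.

52.5, 50.5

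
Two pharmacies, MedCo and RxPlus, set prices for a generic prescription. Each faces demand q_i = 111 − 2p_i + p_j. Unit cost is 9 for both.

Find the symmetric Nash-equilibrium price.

MedCo's profit: π = (p_{MedCo} − 9)(111 − 2p_{MedCo} + p_{RxPlus}).
∂π/∂p_{MedCo} = 129 − 4p_{MedCo} + p_{RxPlus} = 0 ⇒ p_{MedCo} = 32.25 + 0.25p_{RxPlus}.
The game is symmetric, so in equilibrium p_{RxPlus} = p_{MedCo}: the reaction function gives 0.75p_{MedCo} = 32.25, hence p_{MedCo} = 43.

43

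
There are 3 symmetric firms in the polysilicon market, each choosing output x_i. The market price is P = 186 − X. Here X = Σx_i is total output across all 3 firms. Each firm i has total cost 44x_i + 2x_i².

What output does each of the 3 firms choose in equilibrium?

A representative firm's profit is π_i = x_i(186 − X) − 44x_i − 2x_i², with X = x_i + Σ_{j≠i} x_j.
First-order condition: 142 − 6x_i − Σ_{j≠i} x_j = 0.
In a symmetric equilibrium every firm chooses the same x, so Σ_{j≠i} x_j = 2x. The condition becomes 142 − 8x = 0, giving x = 142/8 = 17.75.

17.75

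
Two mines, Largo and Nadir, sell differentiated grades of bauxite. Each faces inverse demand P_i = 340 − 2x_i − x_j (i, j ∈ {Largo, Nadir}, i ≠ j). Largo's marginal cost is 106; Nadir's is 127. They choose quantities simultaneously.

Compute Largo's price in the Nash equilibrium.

202.4

Mine Largo's profit: π = x_{Largo}(340 − 2x_{Largo} − x_{Nadir}) − 106x_{Largo}.
∂π/∂x_{Largo} = 234 − 4x_{Largo} − x_{Nadir} = 0 ⇒ x_{Largo} = 58.5 − 0.25x_{Nadir}.
Similarly x_{Nadir} = 53.25 − 0.25x_{Largo}.
Plugging x_{Nadir} into Largo's best response: x_{Largo} = 58.5 − 0.25(53.25 − 0.25x_{Largo}) ⇒ 0.9375x_{Largo} = 45.1875, so x_{Largo} = 48.2.
Then x_{Nadir} = 53.25 − 0.25·48.2 = 41.2.
P_{Largo} = 340 − 2·48.2 − 41.2 = 202.4.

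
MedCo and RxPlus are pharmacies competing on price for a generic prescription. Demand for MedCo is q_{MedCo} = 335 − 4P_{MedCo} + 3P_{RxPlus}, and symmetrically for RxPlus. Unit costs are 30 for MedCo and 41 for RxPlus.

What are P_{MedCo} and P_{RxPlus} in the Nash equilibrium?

MedCo's profit: π = (P_{MedCo} − 30)(335 − 4P_{MedCo} + 3P_{RxPlus}).
∂π/∂P_{MedCo} = 455 − 8P_{MedCo} + 3P_{RxPlus} = 0 ⇒ P_{MedCo} = 56.875 + 0.375P_{RxPlus}.
Similarly P_{RxPlus} = 62.375 + 0.375P_{MedCo}.
Substituting the second reaction function into the first: P_{MedCo} = 56.875 + 0.375(62.375 + 0.375P_{MedCo}), which gives (55/64)P_{MedCo} = 5137/64 ⇒ P_{MedCo} = 93.4.
Then P_{RxPlus} = 62.375 + 0.375·93.4 = 97.4.

93.4, 97.4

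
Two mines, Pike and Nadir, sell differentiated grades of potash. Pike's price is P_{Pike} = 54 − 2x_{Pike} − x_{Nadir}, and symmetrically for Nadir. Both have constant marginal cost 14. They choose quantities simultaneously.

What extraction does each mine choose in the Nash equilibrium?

8

Mine Pike's profit: π = x_{Pike}(54 − 2x_{Pike} − x_{Nadir}) − 14x_{Pike}.
∂π/∂x_{Pike} = 40 − 4x_{Pike} − x_{Nadir} = 0 ⇒ x_{Pike} = 10 − 0.25x_{Nadir}.
Setting x_{Pike} = x_{Nadir} in the reaction function: x_{Pike} = 10 − 0.25x_{Pike}, so x_{Pike} = 10 / 1.25 = 8.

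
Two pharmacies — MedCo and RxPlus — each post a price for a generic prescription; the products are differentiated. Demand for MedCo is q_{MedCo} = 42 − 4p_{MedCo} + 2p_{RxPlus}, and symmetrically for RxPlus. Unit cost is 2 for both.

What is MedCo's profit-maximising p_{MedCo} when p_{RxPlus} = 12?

MedCo's profit: π = (p_{MedCo} − 2)(42 − 4p_{MedCo} + 2p_{RxPlus}).
∂π/∂p_{MedCo} = 50 − 8p_{MedCo} + 2p_{RxPlus} = 0 ⇒ p_{MedCo} = 6.25 + 0.25p_{RxPlus}.
At p_{RxPlus} = 12: p_{MedCo} = 6.25 + 0.25·12 = 9.25.

9.25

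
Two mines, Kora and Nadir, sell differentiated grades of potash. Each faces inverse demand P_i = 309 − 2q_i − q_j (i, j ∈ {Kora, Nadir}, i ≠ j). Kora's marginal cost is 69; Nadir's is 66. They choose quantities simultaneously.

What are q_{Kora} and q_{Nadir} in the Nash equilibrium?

Mine Kora's profit: π = q_{Kora}(309 − 2q_{Kora} − q_{Nadir}) − 69q_{Kora}.
∂π/∂q_{Kora} = 240 − 4q_{Kora} − q_{Nadir} = 0 ⇒ q_{Kora} = 60 − 0.25q_{Nadir}.
Similarly q_{Nadir} = 60.75 − 0.25q_{Kora}.
Solving the two reaction functions simultaneously: (1 − (−0.25)(−0.25))q_{Kora} = 60 − 0.25·60.75, so 0.9375q_{Kora} = 44.8125 and q_{Kora} = 47.8.
Then q_{Nadir} = 60.75 − 0.25·47.8 = 48.8.

47.8, 48.8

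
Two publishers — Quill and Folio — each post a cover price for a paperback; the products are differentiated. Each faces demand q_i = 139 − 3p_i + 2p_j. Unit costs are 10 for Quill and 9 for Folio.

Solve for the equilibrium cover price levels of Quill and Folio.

42.0625, 41.6875

Quill's profit: π = (p_{Quill} − 10)(139 − 3p_{Quill} + 2p_{Folio}).
∂π/∂p_{Quill} = 169 − 6p_{Quill} + 2p_{Folio} = 0 ⇒ p_{Quill} = 169/6 + (1/3)p_{Folio}.
Similarly p_{Folio} = 83/3 + (1/3)p_{Quill}.
Solving the two reaction functions simultaneously: (1 − (1/3)(1/3))p_{Quill} = 169/6 + (1/3)·(83/3), so (8/9)p_{Quill} = 673/18 and p_{Quill} = 42.0625.
Then p_{Folio} = 83/3 + (1/3)·42.0625 = 41.6875.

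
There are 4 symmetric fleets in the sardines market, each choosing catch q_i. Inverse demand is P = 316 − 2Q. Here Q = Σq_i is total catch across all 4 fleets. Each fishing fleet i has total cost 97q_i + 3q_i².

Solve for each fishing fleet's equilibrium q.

A representative fishing fleet's profit is π_i = q_i(316 − 2Q) − 97q_i − 3q_i², with Q = q_i + Σ_{j≠i} q_j.
First-order condition: 219 − 10q_i − 2Σ_{j≠i} q_j = 0.
In a symmetric equilibrium every fishing fleet chooses the same q, so Σ_{j≠i} q_j = 3q. The condition becomes 219 − 16q = 0, giving q = 219/16 = 13.6875.

13.6875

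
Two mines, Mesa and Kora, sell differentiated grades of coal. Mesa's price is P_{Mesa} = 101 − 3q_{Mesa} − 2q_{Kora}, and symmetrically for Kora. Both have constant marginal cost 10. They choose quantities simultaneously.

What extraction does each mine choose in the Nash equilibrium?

Mine Mesa's profit: π = q_{Mesa}(101 − 3q_{Mesa} − 2q_{Kora}) − 10q_{Mesa}.
∂π/∂q_{Mesa} = 91 − 6q_{Mesa} − 2q_{Kora} = 0 ⇒ q_{Mesa} = 91/6 − (1/3)q_{Kora}.
Setting q_{Mesa} = q_{Kora} in the reaction function: q_{Mesa} = 91/6 − (1/3)q_{Mesa}, so q_{Mesa} = (91/6) / (4/3) = 11.375.

11.375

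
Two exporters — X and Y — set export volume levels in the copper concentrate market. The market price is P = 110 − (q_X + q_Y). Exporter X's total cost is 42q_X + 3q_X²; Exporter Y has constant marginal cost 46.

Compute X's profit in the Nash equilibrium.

92.16

Exporter X's profit: π = q_X(110 − (q_X + q_Y)) − 42q_X − 3q_X².
∂π/∂q_X = 68 − 8q_X − q_Y = 0, so q_X = 8.5 − 0.125q_Y.
For Y: ∂π/∂q_Y = 64 − 2q_Y − q_X = 0 ⇒ q_Y = 32 − 0.5q_X.
Plugging q_Y into X's best response: q_X = 8.5 − 0.125(32 − 0.5q_X) ⇒ 0.9375q_X = 4.5, so q_X = 4.8.
Then q_Y = 32 − 0.5·4.8 = 29.6.
Price P = 110 − 34.4 = 75.6.
X's profit: (75.6 − 42)·4.8 − 3(4.8)² = 92.16.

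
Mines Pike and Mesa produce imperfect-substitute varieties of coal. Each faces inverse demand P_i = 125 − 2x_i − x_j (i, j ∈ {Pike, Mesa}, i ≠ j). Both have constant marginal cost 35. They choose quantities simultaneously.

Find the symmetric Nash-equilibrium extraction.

Mine Pike's profit: π = x_{Pike}(125 − 2x_{Pike} − x_{Mesa}) − 35x_{Pike}.
∂π/∂x_{Pike} = 90 − 4x_{Pike} − x_{Mesa} = 0 ⇒ x_{Pike} = 22.5 − 0.25x_{Mesa}.
By symmetry x_{Mesa} = x_{Pike}; substituting into the reaction function, 1.25x_{Pike} = 22.5 and x_{Pike} = 18.

18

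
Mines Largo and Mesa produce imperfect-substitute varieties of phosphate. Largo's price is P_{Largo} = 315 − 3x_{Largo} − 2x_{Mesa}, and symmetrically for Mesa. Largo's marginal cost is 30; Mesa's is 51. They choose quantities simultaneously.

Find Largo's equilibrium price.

140.8125

Mine Largo's profit: π = x_{Largo}(315 − 3x_{Largo} − 2x_{Mesa}) − 30x_{Largo}.
∂π/∂x_{Largo} = 285 − 6x_{Largo} − 2x_{Mesa} = 0 ⇒ x_{Largo} = 47.5 − (1/3)x_{Mesa}.
Similarly x_{Mesa} = 44 − (1/3)x_{Largo}.
Plugging x_{Mesa} into Largo's best response: x_{Largo} = 47.5 − (1/3)(44 − (1/3)x_{Largo}) ⇒ (8/9)x_{Largo} = 197/6, so x_{Largo} = 36.9375.
Then x_{Mesa} = 44 − (1/3)·36.9375 = 31.6875.
P_{Largo} = 315 − 3·36.9375 − 2·31.6875 = 140.8125.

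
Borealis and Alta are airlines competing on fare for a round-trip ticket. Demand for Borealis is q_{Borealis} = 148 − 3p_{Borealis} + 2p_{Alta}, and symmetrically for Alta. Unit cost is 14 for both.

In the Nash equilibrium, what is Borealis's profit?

Borealis's profit: π = (p_{Borealis} − 14)(148 − 3p_{Borealis} + 2p_{Alta}).
∂π/∂p_{Borealis} = 190 − 6p_{Borealis} + 2p_{Alta} = 0 ⇒ p_{Borealis} = 95/3 + (1/3)p_{Alta}.
By symmetry p_{Alta} = p_{Borealis}; substituting into the reaction function, (2/3)p_{Borealis} = 95/3 and p_{Borealis} = 47.5.
q_{Borealis} = 148 − 3·47.5 + 2·47.5 = 100.5.
Profit = (47.5 − 14)·100.5 = 3366.75.

3366.75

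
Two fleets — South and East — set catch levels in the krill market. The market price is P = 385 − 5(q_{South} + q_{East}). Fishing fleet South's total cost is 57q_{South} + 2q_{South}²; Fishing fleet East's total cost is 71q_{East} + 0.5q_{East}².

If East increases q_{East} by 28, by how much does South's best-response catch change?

Fishing fleet South's profit: π = q_{South}(385 − 5(q_{South} + q_{East})) − 57q_{South} − 2q_{South}².
∂π/∂q_{South} = 328 − 14q_{South} − 5q_{East} = 0, so q_{South} = 164/7 − (5/14)q_{East}.
The reaction-function slope is −5/14, so a 28-unit rise in q_{East} moves q_{South} by −5/14 × 28 = −10. South's best response falls — the actions are strategic substitutes.

-10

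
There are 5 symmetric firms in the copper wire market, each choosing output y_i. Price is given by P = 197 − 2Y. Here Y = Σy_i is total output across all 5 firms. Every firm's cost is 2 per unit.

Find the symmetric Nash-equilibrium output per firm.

A representative firm's profit is π_i = y_i(197 − 2Y) − 2y_i, with Y = y_i + Σ_{j≠i} y_j.
First-order condition: 195 − 4y_i − 2Σ_{j≠i} y_j = 0.
In a symmetric equilibrium every firm chooses the same y, so Σ_{j≠i} y_j = 4y. The condition becomes 195 − 12y = 0, giving y = 195/12 = 16.25.

16.25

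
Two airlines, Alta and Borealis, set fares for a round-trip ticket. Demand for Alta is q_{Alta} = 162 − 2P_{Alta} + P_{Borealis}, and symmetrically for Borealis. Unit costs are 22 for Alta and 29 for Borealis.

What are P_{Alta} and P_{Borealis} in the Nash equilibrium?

Alta's profit: π = (P_{Alta} − 22)(162 − 2P_{Alta} + P_{Borealis}).
∂π/∂P_{Alta} = 206 − 4P_{Alta} + P_{Borealis} = 0 ⇒ P_{Alta} = 51.5 + 0.25P_{Borealis}.
Similarly P_{Borealis} = 55 + 0.25P_{Alta}.
Substituting the second reaction function into the first: P_{Alta} = 51.5 + 0.25(55 + 0.25P_{Alta}), which gives 0.9375P_{Alta} = 65.25 ⇒ P_{Alta} = 69.6.
Then P_{Borealis} = 55 + 0.25·69.6 = 72.4.

69.6, 72.4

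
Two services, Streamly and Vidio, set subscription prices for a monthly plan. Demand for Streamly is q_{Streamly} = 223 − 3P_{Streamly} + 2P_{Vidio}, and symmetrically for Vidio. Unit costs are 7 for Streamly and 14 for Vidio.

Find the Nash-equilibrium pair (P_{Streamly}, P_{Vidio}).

62.3125, 64.9375

Streamly's profit: π = (P_{Streamly} − 7)(223 − 3P_{Streamly} + 2P_{Vidio}).
∂π/∂P_{Streamly} = 244 − 6P_{Streamly} + 2P_{Vidio} = 0 ⇒ P_{Streamly} = 122/3 + (1/3)P_{Vidio}.
Similarly P_{Vidio} = 265/6 + (1/3)P_{Streamly}.
Plugging P_{Vidio} into Streamly's best response: P_{Streamly} = 122/3 + (1/3)(265/6 + (1/3)P_{Streamly}) ⇒ (8/9)P_{Streamly} = 997/18, so P_{Streamly} = 62.3125.
Then P_{Vidio} = 265/6 + (1/3)·62.3125 = 64.9375.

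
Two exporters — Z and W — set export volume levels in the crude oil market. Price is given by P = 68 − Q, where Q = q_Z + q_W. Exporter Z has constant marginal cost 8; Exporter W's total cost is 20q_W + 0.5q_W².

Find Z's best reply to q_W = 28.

16

Exporter Z's profit: π = q_Z(68 − (q_Z + q_W)) − 8q_Z.
∂π/∂q_Z = 60 − 2q_Z − q_W = 0, so q_Z = 30 − 0.5q_W.
At q_W = 28: q_Z = 30 − 0.5·28 = 16.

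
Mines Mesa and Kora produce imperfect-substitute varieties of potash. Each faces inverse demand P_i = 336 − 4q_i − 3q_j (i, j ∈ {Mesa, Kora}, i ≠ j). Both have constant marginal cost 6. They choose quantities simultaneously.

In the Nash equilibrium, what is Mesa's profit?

Mine Mesa's profit: π = q_{Mesa}(336 − 4q_{Mesa} − 3q_{Kora}) − 6q_{Mesa}.
∂π/∂q_{Mesa} = 330 − 8q_{Mesa} − 3q_{Kora} = 0 ⇒ q_{Mesa} = 41.25 − 0.375q_{Kora}.
By symmetry q_{Kora} = q_{Mesa}; substituting into the reaction function, 1.375q_{Mesa} = 41.25 and q_{Mesa} = 30.
P_{Mesa} = 336 − 4·30 − 3·30 = 126.
Profit = (126 − 6)·30 = 3600.

3600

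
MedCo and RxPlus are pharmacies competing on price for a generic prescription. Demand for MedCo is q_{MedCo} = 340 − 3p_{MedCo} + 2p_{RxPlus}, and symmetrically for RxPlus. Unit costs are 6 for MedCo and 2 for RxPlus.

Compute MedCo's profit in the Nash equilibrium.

MedCo's profit: π = (p_{MedCo} − 6)(340 − 3p_{MedCo} + 2p_{RxPlus}).
∂π/∂p_{MedCo} = 358 − 6p_{MedCo} + 2p_{RxPlus} = 0 ⇒ p_{MedCo} = 179/3 + (1/3)p_{RxPlus}.
Similarly p_{RxPlus} = 173/3 + (1/3)p_{MedCo}.
Plugging p_{RxPlus} into MedCo's best response: p_{MedCo} = 179/3 + (1/3)(173/3 + (1/3)p_{MedCo}) ⇒ (8/9)p_{MedCo} = 710/9, so p_{MedCo} = 88.75.
Then p_{RxPlus} = 173/3 + (1/3)·88.75 = 87.25.
q_{MedCo} = 340 − 3·88.75 + 2·87.25 = 248.25.
Profit = (88.75 − 6)·248.25 = 20542.6875.

20542.6875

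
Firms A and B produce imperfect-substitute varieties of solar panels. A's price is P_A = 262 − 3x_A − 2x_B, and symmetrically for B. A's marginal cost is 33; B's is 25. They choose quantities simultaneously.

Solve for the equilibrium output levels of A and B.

28.125, 30.125

Firm A's profit: π = x_A(262 − 3x_A − 2x_B) − 33x_A.
∂π/∂x_A = 229 − 6x_A − 2x_B = 0 ⇒ x_A = 229/6 − (1/3)x_B.
Similarly x_B = 39.5 − (1/3)x_A.
Substituting the second reaction function into the first: x_A = 229/6 − (1/3)(39.5 − (1/3)x_A), which gives (8/9)x_A = 25 ⇒ x_A = 28.125.
Then x_B = 39.5 − (1/3)·28.125 = 30.125.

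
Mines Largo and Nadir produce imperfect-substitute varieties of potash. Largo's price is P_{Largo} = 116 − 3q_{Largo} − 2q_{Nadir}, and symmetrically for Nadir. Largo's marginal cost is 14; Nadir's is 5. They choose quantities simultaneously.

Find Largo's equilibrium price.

Mine Largo's profit: π = q_{Largo}(116 − 3q_{Largo} − 2q_{Nadir}) − 14q_{Largo}.
∂π/∂q_{Largo} = 102 − 6q_{Largo} − 2q_{Nadir} = 0 ⇒ q_{Largo} = 17 − (1/3)q_{Nadir}.
Similarly q_{Nadir} = 18.5 − (1/3)q_{Largo}.
Solving the two reaction functions simultaneously: (1 − (−1/3)(−1/3))q_{Largo} = 17 − (1/3)·18.5, so (8/9)q_{Largo} = 65/6 and q_{Largo} = 12.1875.
Then q_{Nadir} = 18.5 − (1/3)·12.1875 = 14.4375.
P_{Largo} = 116 − 3·12.1875 − 2·14.4375 = 50.5625.

50.5625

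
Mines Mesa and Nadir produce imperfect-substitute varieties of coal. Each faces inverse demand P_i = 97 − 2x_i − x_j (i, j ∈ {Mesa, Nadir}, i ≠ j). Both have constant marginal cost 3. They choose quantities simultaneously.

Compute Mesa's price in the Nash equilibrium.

40.6

Mine Mesa's profit: π = x_{Mesa}(97 − 2x_{Mesa} − x_{Nadir}) − 3x_{Mesa}.
∂π/∂x_{Mesa} = 94 − 4x_{Mesa} − x_{Nadir} = 0 ⇒ x_{Mesa} = 23.5 − 0.25x_{Nadir}.
Setting x_{Mesa} = x_{Nadir} in the reaction function: x_{Mesa} = 23.5 − 0.25x_{Mesa}, so x_{Mesa} = 23.5 / 1.25 = 18.8.
P_{Mesa} = 97 − 2·18.8 − 18.8 = 40.6.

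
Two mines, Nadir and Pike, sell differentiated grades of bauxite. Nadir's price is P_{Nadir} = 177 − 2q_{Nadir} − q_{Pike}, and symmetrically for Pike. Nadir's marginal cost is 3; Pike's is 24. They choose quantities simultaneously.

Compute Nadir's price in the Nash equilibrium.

Mine Nadir's profit: π = q_{Nadir}(177 − 2q_{Nadir} − q_{Pike}) − 3q_{Nadir}.
∂π/∂q_{Nadir} = 174 − 4q_{Nadir} − q_{Pike} = 0 ⇒ q_{Nadir} = 43.5 − 0.25q_{Pike}.
Similarly q_{Pike} = 38.25 − 0.25q_{Nadir}.
Plugging q_{Pike} into Nadir's best response: q_{Nadir} = 43.5 − 0.25(38.25 − 0.25q_{Nadir}) ⇒ 0.9375q_{Nadir} = 33.9375, so q_{Nadir} = 36.2.
Then q_{Pike} = 38.25 − 0.25·36.2 = 29.2.
P_{Nadir} = 177 − 2·36.2 − 29.2 = 75.4.

75.4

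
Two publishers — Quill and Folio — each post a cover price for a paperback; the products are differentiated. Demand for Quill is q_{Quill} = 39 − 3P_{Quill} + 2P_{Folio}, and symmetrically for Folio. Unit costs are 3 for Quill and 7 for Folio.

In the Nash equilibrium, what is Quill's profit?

Quill's profit: π = (P_{Quill} − 3)(39 − 3P_{Quill} + 2P_{Folio}).
∂π/∂P_{Quill} = 48 − 6P_{Quill} + 2P_{Folio} = 0 ⇒ P_{Quill} = 8 + (1/3)P_{Folio}.
Similarly P_{Folio} = 10 + (1/3)P_{Quill}.
Plugging P_{Folio} into Quill's best response: P_{Quill} = 8 + (1/3)(10 + (1/3)P_{Quill}) ⇒ (8/9)P_{Quill} = 34/3, so P_{Quill} = 12.75.
Then P_{Folio} = 10 + (1/3)·12.75 = 14.25.
q_{Quill} = 39 − 3·12.75 + 2·14.25 = 29.25.
Profit = (12.75 − 3)·29.25 = 285.1875.

285.1875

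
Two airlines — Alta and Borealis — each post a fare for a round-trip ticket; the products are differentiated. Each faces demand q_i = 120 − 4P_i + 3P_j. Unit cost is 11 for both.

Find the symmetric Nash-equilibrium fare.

32.8

Alta's profit: π = (P_{Alta} − 11)(120 − 4P_{Alta} + 3P_{Borealis}).
∂π/∂P_{Alta} = 164 − 8P_{Alta} + 3P_{Borealis} = 0 ⇒ P_{Alta} = 20.5 + 0.375P_{Borealis}.
The game is symmetric, so in equilibrium P_{Borealis} = P_{Alta}: the reaction function gives 0.625P_{Alta} = 20.5, hence P_{Alta} = 32.8.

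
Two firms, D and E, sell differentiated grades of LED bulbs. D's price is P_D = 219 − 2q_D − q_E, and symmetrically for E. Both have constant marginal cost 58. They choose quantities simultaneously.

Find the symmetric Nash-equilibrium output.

32.2

Firm D's profit: π = q_D(219 − 2q_D − q_E) − 58q_D.
∂π/∂q_D = 161 − 4q_D − q_E = 0 ⇒ q_D = 40.25 − 0.25q_E.
The game is symmetric, so in equilibrium q_E = q_D: the reaction function gives 1.25q_D = 40.25, hence q_D = 32.2.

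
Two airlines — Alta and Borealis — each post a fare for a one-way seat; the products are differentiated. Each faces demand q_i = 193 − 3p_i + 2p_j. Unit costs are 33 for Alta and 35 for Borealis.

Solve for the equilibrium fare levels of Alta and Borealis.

73.375, 74.125

Alta's profit: π = (p_{Alta} − 33)(193 − 3p_{Alta} + 2p_{Borealis}).
∂π/∂p_{Alta} = 292 − 6p_{Alta} + 2p_{Borealis} = 0 ⇒ p_{Alta} = 146/3 + (1/3)p_{Borealis}.
Similarly p_{Borealis} = 149/3 + (1/3)p_{Alta}.
Substituting the second reaction function into the first: p_{Alta} = 146/3 + (1/3)(149/3 + (1/3)p_{Alta}), which gives (8/9)p_{Alta} = 587/9 ⇒ p_{Alta} = 73.375.
Then p_{Borealis} = 149/3 + (1/3)·73.375 = 74.125.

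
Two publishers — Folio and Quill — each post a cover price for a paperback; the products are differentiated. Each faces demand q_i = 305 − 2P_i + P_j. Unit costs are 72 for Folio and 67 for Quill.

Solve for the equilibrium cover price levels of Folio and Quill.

Folio's profit: π = (P_{Folio} − 72)(305 − 2P_{Folio} + P_{Quill}).
∂π/∂P_{Folio} = 449 − 4P_{Folio} + P_{Quill} = 0 ⇒ P_{Folio} = 112.25 + 0.25P_{Quill}.
Similarly P_{Quill} = 109.75 + 0.25P_{Folio}.
Solving the two reaction functions simultaneously: (1 − (0.25)(0.25))P_{Folio} = 112.25 + 0.25·109.75, so 0.9375P_{Folio} = 139.6875 and P_{Folio} = 149.
Then P_{Quill} = 109.75 + 0.25·149 = 147.

149, 147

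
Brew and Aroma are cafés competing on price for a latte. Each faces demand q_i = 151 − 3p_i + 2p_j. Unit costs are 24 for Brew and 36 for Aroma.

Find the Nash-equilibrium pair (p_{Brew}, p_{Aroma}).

58, 62.5

Brew's profit: π = (p_{Brew} − 24)(151 − 3p_{Brew} + 2p_{Aroma}).
∂π/∂p_{Brew} = 223 − 6p_{Brew} + 2p_{Aroma} = 0 ⇒ p_{Brew} = 223/6 + (1/3)p_{Aroma}.
Similarly p_{Aroma} = 259/6 + (1/3)p_{Brew}.
Solving the two reaction functions simultaneously: (1 − (1/3)(1/3))p_{Brew} = 223/6 + (1/3)·(259/6), so (8/9)p_{Brew} = 464/9 and p_{Brew} = 58.
Then p_{Aroma} = 259/6 + (1/3)·58 = 62.5.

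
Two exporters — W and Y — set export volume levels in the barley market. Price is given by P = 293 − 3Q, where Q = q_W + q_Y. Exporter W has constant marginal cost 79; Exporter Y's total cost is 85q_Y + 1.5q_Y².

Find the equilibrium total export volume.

42.4

Exporter W's profit: π = q_W(293 − 3(q_W + q_Y)) − 79q_W.
∂π/∂q_W = 214 − 6q_W − 3q_Y = 0, so q_W = 107/3 − 0.5q_Y.
For Y: ∂π/∂q_Y = 208 − 9q_Y − 3q_W = 0 ⇒ q_Y = 208/9 − (1/3)q_W.
Solving the two reaction functions simultaneously: (1 − (−0.5)(−1/3))q_W = 107/3 − 0.5·(208/9), so (5/6)q_W = 217/9 and q_W = 434/15.
Then q_Y = 208/9 − (1/3)·(434/15) = 202/15.
Total export volume: 434/15 + 202/15 = 42.4.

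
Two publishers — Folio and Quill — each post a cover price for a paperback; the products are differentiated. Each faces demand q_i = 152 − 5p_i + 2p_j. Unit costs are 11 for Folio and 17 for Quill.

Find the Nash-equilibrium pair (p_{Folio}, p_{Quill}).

26.5, 29

Folio's profit: π = (p_{Folio} − 11)(152 − 5p_{Folio} + 2p_{Quill}).
∂π/∂p_{Folio} = 207 − 10p_{Folio} + 2p_{Quill} = 0 ⇒ p_{Folio} = 20.7 + 0.2p_{Quill}.
Similarly p_{Quill} = 23.7 + 0.2p_{Folio}.
Solving the two reaction functions simultaneously: (1 − (0.2)(0.2))p_{Folio} = 20.7 + 0.2·23.7, so 0.96p_{Folio} = 25.44 and p_{Folio} = 26.5.
Then p_{Quill} = 23.7 + 0.2·26.5 = 29.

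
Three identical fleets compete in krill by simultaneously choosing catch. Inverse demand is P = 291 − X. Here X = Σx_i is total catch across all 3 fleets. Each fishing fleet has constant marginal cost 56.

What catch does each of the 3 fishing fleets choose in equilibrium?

A representative fishing fleet's profit is π_i = x_i(291 − X) − 56x_i, with X = x_i + Σ_{j≠i} x_j.
First-order condition: 235 − 2x_i − Σ_{j≠i} x_j = 0.
Imposing symmetry (x_j = x for all j) turns Σ_{j≠i} x_j into 2x, so 235 = 4x and x = 58.75.

58.75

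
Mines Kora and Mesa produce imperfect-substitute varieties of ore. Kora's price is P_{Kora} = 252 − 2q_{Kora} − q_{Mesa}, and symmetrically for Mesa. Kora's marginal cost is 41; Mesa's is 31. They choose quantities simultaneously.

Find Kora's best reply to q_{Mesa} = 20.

47.75

Mine Kora's profit: π = q_{Kora}(252 − 2q_{Kora} − q_{Mesa}) − 41q_{Kora}.
∂π/∂q_{Kora} = 211 − 4q_{Kora} − q_{Mesa} = 0 ⇒ q_{Kora} = 52.75 − 0.25q_{Mesa}.
At q_{Mesa} = 20: q_{Kora} = 52.75 − 0.25·20 = 47.75.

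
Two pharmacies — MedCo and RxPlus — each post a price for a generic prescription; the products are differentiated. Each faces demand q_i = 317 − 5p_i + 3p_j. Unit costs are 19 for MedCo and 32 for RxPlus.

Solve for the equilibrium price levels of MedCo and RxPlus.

MedCo's profit: π = (p_{MedCo} − 19)(317 − 5p_{MedCo} + 3p_{RxPlus}).
∂π/∂p_{MedCo} = 412 − 10p_{MedCo} + 3p_{RxPlus} = 0 ⇒ p_{MedCo} = 41.2 + 0.3p_{RxPlus}.
Similarly p_{RxPlus} = 47.7 + 0.3p_{MedCo}.
Plugging p_{RxPlus} into MedCo's best response: p_{MedCo} = 41.2 + 0.3(47.7 + 0.3p_{MedCo}) ⇒ 0.91p_{MedCo} = 55.51, so p_{MedCo} = 61.
Then p_{RxPlus} = 47.7 + 0.3·61 = 66.

61, 66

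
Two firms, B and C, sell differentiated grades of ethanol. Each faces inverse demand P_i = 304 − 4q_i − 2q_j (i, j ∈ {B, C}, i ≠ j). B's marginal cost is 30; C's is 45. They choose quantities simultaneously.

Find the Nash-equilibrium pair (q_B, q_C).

Firm B's profit: π = q_B(304 − 4q_B − 2q_C) − 30q_B.
∂π/∂q_B = 274 − 8q_B − 2q_C = 0 ⇒ q_B = 34.25 − 0.25q_C.
Similarly q_C = 32.375 − 0.25q_B.
Solving the two reaction functions simultaneously: (1 − (−0.25)(−0.25))q_B = 34.25 − 0.25·32.375, so 0.9375q_B = 837/32 and q_B = 27.9.
Then q_C = 32.375 − 0.25·27.9 = 25.4.

27.9, 25.4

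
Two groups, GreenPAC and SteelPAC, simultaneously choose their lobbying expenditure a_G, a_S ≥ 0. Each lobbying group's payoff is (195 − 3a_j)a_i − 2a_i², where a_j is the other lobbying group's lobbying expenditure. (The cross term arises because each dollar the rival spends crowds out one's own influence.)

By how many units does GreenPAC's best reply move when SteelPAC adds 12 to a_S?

-9

GreenPAC's payoff is (195 − 3a_S)a_G − 2a_G².
∂π/∂a_G = 195 − 3a_S − 4a_G = 0, so a_G = 48.75 − 0.75a_S.
The reaction-function slope is −0.75, so a 12-unit rise in a_S moves a_G by −0.75 × 12 = −9. GreenPAC's best response falls — the actions are strategic substitutes.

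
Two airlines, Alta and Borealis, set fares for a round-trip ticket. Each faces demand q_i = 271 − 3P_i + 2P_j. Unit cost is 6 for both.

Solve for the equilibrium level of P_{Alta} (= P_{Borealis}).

72.25

Alta's profit: π = (P_{Alta} − 6)(271 − 3P_{Alta} + 2P_{Borealis}).
∂π/∂P_{Alta} = 289 − 6P_{Alta} + 2P_{Borealis} = 0 ⇒ P_{Alta} = 289/6 + (1/3)P_{Borealis}.
Setting P_{Alta} = P_{Borealis} in the reaction function: P_{Alta} = 289/6 + (1/3)P_{Alta}, so P_{Alta} = (289/6) / (2/3) = 72.25.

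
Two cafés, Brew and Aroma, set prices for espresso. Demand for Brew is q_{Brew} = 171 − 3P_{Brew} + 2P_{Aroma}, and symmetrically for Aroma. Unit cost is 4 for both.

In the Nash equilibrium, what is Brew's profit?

5229.1875

Brew's profit: π = (P_{Brew} − 4)(171 − 3P_{Brew} + 2P_{Aroma}).
∂π/∂P_{Brew} = 183 − 6P_{Brew} + 2P_{Aroma} = 0 ⇒ P_{Brew} = 30.5 + (1/3)P_{Aroma}.
Setting P_{Brew} = P_{Aroma} in the reaction function: P_{Brew} = 30.5 + (1/3)P_{Brew}, so P_{Brew} = 30.5 / (2/3) = 45.75.
q_{Brew} = 171 − 3·45.75 + 2·45.75 = 125.25.
Profit = (45.75 − 4)·125.25 = 5229.1875.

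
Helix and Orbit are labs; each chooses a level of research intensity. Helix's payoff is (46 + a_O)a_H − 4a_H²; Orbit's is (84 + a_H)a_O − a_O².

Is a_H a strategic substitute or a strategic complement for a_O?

strategic complements

Expanding Helix's payoff: 46a_H + a_Oa_H − 4a_H².
∂π/∂a_H = 46 + a_O − 8a_H = 0, so a_H = 5.75 + 0.125a_O.
The best-response slope da_H/da_O = 0.125 > 0: the reaction function is upward-sloping, so the choices are strategic complements.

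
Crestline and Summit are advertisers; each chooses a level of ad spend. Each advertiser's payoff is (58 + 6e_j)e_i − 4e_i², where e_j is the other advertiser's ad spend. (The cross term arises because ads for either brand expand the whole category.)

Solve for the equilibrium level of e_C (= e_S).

Crestline's payoff is (58 + 6e_S)e_C − 4e_C².
∂π/∂e_C = 58 + 6e_S − 8e_C = 0, so e_C = 7.25 + 0.75e_S.
By symmetry e_S = e_C; substituting into the reaction function, 0.25e_C = 7.25 and e_C = 29.

29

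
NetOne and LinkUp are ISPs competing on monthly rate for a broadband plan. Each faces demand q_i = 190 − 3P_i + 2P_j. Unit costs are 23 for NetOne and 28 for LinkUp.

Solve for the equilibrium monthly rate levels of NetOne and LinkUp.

NetOne's profit: π = (P_{NetOne} − 23)(190 − 3P_{NetOne} + 2P_{LinkUp}).
∂π/∂P_{NetOne} = 259 − 6P_{NetOne} + 2P_{LinkUp} = 0 ⇒ P_{NetOne} = 259/6 + (1/3)P_{LinkUp}.
Similarly P_{LinkUp} = 137/3 + (1/3)P_{NetOne}.
Plugging P_{LinkUp} into NetOne's best response: P_{NetOne} = 259/6 + (1/3)(137/3 + (1/3)P_{NetOne}) ⇒ (8/9)P_{NetOne} = 1051/18, so P_{NetOne} = 65.6875.
Then P_{LinkUp} = 137/3 + (1/3)·65.6875 = 67.5625.

65.6875, 67.5625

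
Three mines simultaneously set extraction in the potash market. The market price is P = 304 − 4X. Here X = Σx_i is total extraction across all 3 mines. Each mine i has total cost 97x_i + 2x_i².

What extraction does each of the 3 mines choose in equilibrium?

A representative mine's profit is π_i = x_i(304 − 4X) − 97x_i − 2x_i², with X = x_i + Σ_{j≠i} x_j.
First-order condition: 207 − 12x_i − 4Σ_{j≠i} x_j = 0.
Imposing symmetry (x_j = x for all j) turns Σ_{j≠i} x_j into 2x, so 207 = 20x and x = 10.35.

10.35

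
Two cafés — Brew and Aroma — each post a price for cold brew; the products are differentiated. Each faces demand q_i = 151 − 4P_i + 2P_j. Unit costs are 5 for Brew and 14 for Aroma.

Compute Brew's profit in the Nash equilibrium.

Brew's profit: π = (P_{Brew} − 5)(151 − 4P_{Brew} + 2P_{Aroma}).
∂π/∂P_{Brew} = 171 − 8P_{Brew} + 2P_{Aroma} = 0 ⇒ P_{Brew} = 21.375 + 0.25P_{Aroma}.
Similarly P_{Aroma} = 25.875 + 0.25P_{Brew}.
Substituting the second reaction function into the first: P_{Brew} = 21.375 + 0.25(25.875 + 0.25P_{Brew}), which gives 0.9375P_{Brew} = 891/32 ⇒ P_{Brew} = 29.7.
Then P_{Aroma} = 25.875 + 0.25·29.7 = 33.3.
q_{Brew} = 151 − 4·29.7 + 2·33.3 = 98.8.
Profit = (29.7 − 5)·98.8 = 2440.36.

2440.36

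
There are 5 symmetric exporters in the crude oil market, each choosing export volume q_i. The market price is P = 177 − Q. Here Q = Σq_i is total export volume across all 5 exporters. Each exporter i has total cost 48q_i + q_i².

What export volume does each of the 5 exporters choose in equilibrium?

A representative exporter's profit is π_i = q_i(177 − Q) − 48q_i − q_i², with Q = q_i + Σ_{j≠i} q_j.
First-order condition: 129 − 4q_i − Σ_{j≠i} q_j = 0.
With identical exporters, set every q_j = q: then 129 − 4q − 4q = 0, i.e. q = 129/8 = 16.125.

16.125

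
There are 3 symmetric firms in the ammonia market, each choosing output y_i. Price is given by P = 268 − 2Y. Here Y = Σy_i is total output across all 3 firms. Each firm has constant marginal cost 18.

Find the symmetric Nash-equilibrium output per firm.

A representative firm's profit is π_i = y_i(268 − 2Y) − 18y_i, with Y = y_i + Σ_{j≠i} y_j.
First-order condition: 250 − 4y_i − 2Σ_{j≠i} y_j = 0.
With identical firms, set every y_j = y: then 250 − 4y − 4y = 0, i.e. y = 250/8 = 31.25.

31.25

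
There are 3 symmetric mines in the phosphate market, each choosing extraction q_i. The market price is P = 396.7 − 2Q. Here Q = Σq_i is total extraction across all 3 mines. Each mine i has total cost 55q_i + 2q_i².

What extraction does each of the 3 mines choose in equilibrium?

28.475

A representative mine's profit is π_i = q_i(396.7 − 2Q) − 55q_i − 2q_i², with Q = q_i + Σ_{j≠i} q_j.
First-order condition: 341.7 − 8q_i − 2Σ_{j≠i} q_j = 0.
Imposing symmetry (q_j = q for all j) turns Σ_{j≠i} q_j into 2q, so 341.7 = 12q and q = 28.475.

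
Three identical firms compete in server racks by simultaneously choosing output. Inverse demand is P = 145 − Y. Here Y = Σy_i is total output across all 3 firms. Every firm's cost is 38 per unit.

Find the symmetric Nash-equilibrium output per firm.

A representative firm's profit is π_i = y_i(145 − Y) − 38y_i, with Y = y_i + Σ_{j≠i} y_j.
First-order condition: 107 − 2y_i − Σ_{j≠i} y_j = 0.
With identical firms, set every y_j = y: then 107 − 2y − 2y = 0, i.e. y = 107/4 = 26.75.

26.75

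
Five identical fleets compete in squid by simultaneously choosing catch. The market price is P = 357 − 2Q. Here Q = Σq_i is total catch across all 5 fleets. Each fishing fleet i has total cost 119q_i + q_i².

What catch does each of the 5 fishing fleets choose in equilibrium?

A representative fishing fleet's profit is π_i = q_i(357 − 2Q) − 119q_i − q_i², with Q = q_i + Σ_{j≠i} q_j.
First-order condition: 238 − 6q_i − 2Σ_{j≠i} q_j = 0.
Imposing symmetry (q_j = q for all j) turns Σ_{j≠i} q_j into 4q, so 238 = 14q and q = 17.

17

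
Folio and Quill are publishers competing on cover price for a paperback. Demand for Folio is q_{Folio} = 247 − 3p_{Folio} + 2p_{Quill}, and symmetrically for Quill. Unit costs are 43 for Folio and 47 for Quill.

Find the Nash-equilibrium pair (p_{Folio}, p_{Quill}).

94.75, 96.25

Folio's profit: π = (p_{Folio} − 43)(247 − 3p_{Folio} + 2p_{Quill}).
∂π/∂p_{Folio} = 376 − 6p_{Folio} + 2p_{Quill} = 0 ⇒ p_{Folio} = 188/3 + (1/3)p_{Quill}.
Similarly p_{Quill} = 194/3 + (1/3)p_{Folio}.
Solving the two reaction functions simultaneously: (1 − (1/3)(1/3))p_{Folio} = 188/3 + (1/3)·(194/3), so (8/9)p_{Folio} = 758/9 and p_{Folio} = 94.75.
Then p_{Quill} = 194/3 + (1/3)·94.75 = 96.25.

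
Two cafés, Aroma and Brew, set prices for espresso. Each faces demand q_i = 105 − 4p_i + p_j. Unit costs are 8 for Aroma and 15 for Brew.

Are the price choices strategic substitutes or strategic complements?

Aroma's profit: π = (p_{Aroma} − 8)(105 − 4p_{Aroma} + p_{Brew}).
∂π/∂p_{Aroma} = 137 − 8p_{Aroma} + p_{Brew} = 0 ⇒ p_{Aroma} = 17.125 + 0.125p_{Brew}.
The best-response slope dp_{Aroma}/dp_{Brew} = 0.125 > 0: the reaction function is upward-sloping, so the choices are strategic complements.

strategic complements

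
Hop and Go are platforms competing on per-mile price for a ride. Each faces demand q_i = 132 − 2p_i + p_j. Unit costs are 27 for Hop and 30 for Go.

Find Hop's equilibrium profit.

Hop's profit: π = (p_{Hop} − 27)(132 − 2p_{Hop} + p_{Go}).
∂π/∂p_{Hop} = 186 − 4p_{Hop} + p_{Go} = 0 ⇒ p_{Hop} = 46.5 + 0.25p_{Go}.
Similarly p_{Go} = 48 + 0.25p_{Hop}.
Substituting the second reaction function into the first: p_{Hop} = 46.5 + 0.25(48 + 0.25p_{Hop}), which gives 0.9375p_{Hop} = 58.5 ⇒ p_{Hop} = 62.4.
Then p_{Go} = 48 + 0.25·62.4 = 63.6.
q_{Hop} = 132 − 2·62.4 + 63.6 = 70.8.
Profit = (62.4 − 27)·70.8 = 2506.32.

2506.32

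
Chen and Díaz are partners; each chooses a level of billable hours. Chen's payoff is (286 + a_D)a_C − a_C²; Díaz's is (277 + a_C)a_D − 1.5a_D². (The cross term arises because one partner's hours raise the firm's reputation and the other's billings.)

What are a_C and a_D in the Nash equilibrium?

227, 168

Expanding Chen's payoff: 286a_C + a_Da_C − a_C².
∂π/∂a_C = 286 + a_D − 2a_C = 0, so a_C = 143 + 0.5a_D.
Likewise for Díaz: a_D = 277/3 + (1/3)a_C.
Solving the two reaction functions simultaneously: (1 − (0.5)(1/3))a_C = 143 + 0.5·(277/3), so (5/6)a_C = 1135/6 and a_C = 227.
Then a_D = 277/3 + (1/3)·227 = 168.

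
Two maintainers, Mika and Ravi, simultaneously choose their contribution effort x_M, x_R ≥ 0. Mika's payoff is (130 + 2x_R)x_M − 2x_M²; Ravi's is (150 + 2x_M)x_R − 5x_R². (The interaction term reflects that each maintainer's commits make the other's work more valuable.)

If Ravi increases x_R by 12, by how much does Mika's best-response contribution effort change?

Expanding Mika's payoff: 130x_M + 2x_Rx_M − 2x_M².
∂π/∂x_M = 130 + 2x_R − 4x_M = 0, so x_M = 32.5 + 0.5x_R.
The reaction-function slope is 0.5, so a 12-unit rise in x_R moves x_M by 0.5 × 12 = 6. Mika's best response rises — the actions are strategic complements.

6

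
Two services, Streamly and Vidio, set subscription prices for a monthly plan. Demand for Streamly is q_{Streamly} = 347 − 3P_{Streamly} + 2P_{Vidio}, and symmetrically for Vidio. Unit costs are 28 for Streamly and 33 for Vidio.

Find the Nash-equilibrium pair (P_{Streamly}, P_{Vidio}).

Streamly's profit: π = (P_{Streamly} − 28)(347 − 3P_{Streamly} + 2P_{Vidio}).
∂π/∂P_{Streamly} = 431 − 6P_{Streamly} + 2P_{Vidio} = 0 ⇒ P_{Streamly} = 431/6 + (1/3)P_{Vidio}.
Similarly P_{Vidio} = 223/3 + (1/3)P_{Streamly}.
Plugging P_{Vidio} into Streamly's best response: P_{Streamly} = 431/6 + (1/3)(223/3 + (1/3)P_{Streamly}) ⇒ (8/9)P_{Streamly} = 1739/18, so P_{Streamly} = 108.6875.
Then P_{Vidio} = 223/3 + (1/3)·108.6875 = 110.5625.

108.6875, 110.5625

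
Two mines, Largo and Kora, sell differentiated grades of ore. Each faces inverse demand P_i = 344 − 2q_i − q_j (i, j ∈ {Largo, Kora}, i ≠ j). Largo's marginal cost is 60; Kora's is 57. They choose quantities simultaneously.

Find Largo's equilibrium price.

173.2

Mine Largo's profit: π = q_{Largo}(344 − 2q_{Largo} − q_{Kora}) − 60q_{Largo}.
∂π/∂q_{Largo} = 284 − 4q_{Largo} − q_{Kora} = 0 ⇒ q_{Largo} = 71 − 0.25q_{Kora}.
Similarly q_{Kora} = 71.75 − 0.25q_{Largo}.
Substituting the second reaction function into the first: q_{Largo} = 71 − 0.25(71.75 − 0.25q_{Largo}), which gives 0.9375q_{Largo} = 53.0625 ⇒ q_{Largo} = 56.6.
Then q_{Kora} = 71.75 − 0.25·56.6 = 57.6.
P_{Largo} = 344 − 2·56.6 − 57.6 = 173.2.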